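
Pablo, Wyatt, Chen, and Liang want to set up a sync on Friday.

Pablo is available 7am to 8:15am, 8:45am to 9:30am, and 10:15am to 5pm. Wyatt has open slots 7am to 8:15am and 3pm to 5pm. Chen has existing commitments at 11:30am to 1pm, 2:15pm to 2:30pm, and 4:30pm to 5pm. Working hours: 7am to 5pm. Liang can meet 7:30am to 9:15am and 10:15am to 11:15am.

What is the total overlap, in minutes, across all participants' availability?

45 minutes

Chen free within 07:00–17:00: 07:00–11:30, 13:00–14:15, 14:30–16:30.
Pablo ∩ Wyatt: 07:00–08:15, 15:00–17:00.
Pablo ∩ Wyatt ∩ Chen: 07:00–08:15, 15:00–16:30.
Pablo ∩ Wyatt ∩ Chen ∩ Liang: 07:30–08:15.
Total common minutes: 45.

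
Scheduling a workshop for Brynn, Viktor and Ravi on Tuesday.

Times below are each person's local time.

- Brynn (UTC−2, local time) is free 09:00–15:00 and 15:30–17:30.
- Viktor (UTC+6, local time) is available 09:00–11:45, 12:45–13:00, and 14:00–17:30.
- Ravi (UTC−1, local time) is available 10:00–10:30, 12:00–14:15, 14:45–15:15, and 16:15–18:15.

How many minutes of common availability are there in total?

Brynn → UTC: 11:00–17:00, 17:30–19:30.
Viktor → UTC: 03:00–05:45, 06:45–07:00, 08:00–11:30.
Ravi → UTC: 11:00–11:30, 13:00–15:15, 15:45–16:15, 17:15–19:15.
Brynn ∩ Viktor: 11:00–11:30.
Brynn ∩ Viktor ∩ Ravi: 11:00–11:30.
Total common minutes: 30.

30 minutes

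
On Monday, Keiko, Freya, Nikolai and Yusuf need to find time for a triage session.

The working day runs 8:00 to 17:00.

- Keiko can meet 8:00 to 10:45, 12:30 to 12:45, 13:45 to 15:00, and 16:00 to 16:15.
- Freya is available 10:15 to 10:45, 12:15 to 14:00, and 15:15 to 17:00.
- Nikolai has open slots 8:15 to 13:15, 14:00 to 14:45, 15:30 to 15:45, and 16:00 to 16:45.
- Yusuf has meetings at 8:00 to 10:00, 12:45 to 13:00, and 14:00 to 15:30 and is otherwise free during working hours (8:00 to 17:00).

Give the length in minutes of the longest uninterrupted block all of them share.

Yusuf free within 08:00–17:00: 10:00–12:45, 13:00–14:00, 15:30–17:00.
Keiko ∩ Freya: 10:15–10:45, 12:30–12:45, 13:45–14:00, 16:00–16:15.
Keiko ∩ Freya ∩ Nikolai: 10:15–10:45, 12:30–12:45, 16:00–16:15.
Keiko ∩ Freya ∩ Nikolai ∩ Yusuf: 10:15–10:45, 12:30–12:45, 16:00–16:15.
Common window lengths: 30, 15, 15 min; longest is 30.

30 minutes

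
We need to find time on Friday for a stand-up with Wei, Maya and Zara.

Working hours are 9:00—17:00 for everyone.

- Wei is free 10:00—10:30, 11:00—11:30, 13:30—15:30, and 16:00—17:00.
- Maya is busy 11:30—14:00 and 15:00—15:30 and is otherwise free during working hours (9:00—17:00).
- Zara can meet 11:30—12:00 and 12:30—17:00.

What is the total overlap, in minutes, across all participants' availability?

120 minutes

Maya free within 09:00–17:00: 09:00–11:30, 14:00–15:00, 15:30–17:00.
Wei ∩ Maya: 10:00–10:30, 11:00–11:30, 14:00–15:00, 16:00–17:00.
Wei ∩ Maya ∩ Zara: 14:00–15:00, 16:00–17:00.
Total common minutes: 60 + 60 = 120.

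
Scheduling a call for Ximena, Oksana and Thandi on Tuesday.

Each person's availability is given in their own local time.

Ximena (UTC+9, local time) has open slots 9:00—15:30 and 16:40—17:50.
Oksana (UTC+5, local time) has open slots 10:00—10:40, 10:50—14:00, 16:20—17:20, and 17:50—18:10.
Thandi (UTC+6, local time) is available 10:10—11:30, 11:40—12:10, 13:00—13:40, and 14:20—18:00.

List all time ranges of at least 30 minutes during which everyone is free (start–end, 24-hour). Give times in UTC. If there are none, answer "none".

05:00–05:30, 08:20–08:50

Ximena → UTC: 00:00–06:30, 07:40–08:50.
Oksana → UTC: 05:00–05:40, 05:50–09:00, 11:20–12:20, 12:50–13:10.
Thandi → UTC: 04:10–05:30, 05:40–06:10, 07:00–07:40, 08:20–12:00.
Ximena ∩ Oksana: 05:00–05:40, 05:50–06:30, 07:40–08:50.
Ximena ∩ Oksana ∩ Thandi: 05:00–05:30, 05:50–06:10, 08:20–08:50.
Windows ≥ 30 min: 05:00–05:30, 08:20–08:50.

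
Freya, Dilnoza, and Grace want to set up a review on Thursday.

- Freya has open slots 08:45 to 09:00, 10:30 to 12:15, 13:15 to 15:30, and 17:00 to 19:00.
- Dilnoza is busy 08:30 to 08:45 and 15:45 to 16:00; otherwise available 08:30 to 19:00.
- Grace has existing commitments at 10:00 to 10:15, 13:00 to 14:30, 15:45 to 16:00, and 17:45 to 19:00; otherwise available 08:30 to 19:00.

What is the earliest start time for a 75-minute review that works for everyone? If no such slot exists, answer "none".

10:30

Dilnoza free within 08:30–19:00: 08:45–15:45, 16:00–19:00.
Grace free within 08:30–19:00: 08:30–10:00, 10:15–13:00, 14:30–15:45, 16:00–17:45.
Freya ∩ Dilnoza: 08:45–09:00, 10:30–12:15, 13:15–15:30, 17:00–19:00.
Freya ∩ Dilnoza ∩ Grace: 08:45–09:00, 10:30–12:15, 14:30–15:30, 17:00–17:45.
Windows ≥ 75 min: 10:30–12:15.
Earliest such window starts at 10:30.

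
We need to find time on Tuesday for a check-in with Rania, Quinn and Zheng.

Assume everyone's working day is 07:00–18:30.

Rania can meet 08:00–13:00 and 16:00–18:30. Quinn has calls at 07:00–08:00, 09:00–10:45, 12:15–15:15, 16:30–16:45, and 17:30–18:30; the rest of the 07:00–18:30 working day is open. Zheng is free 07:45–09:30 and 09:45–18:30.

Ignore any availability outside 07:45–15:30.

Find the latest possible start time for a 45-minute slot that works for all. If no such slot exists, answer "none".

11:30

Quinn free within 07:00–18:30: 08:00–09:00, 10:45–12:15, 15:15–16:30, 16:45–17:30.
Rania ∩ Quinn: 08:00–09:00, 10:45–12:15, 16:00–16:30, 16:45–17:30.
Rania ∩ Quinn ∩ Zheng: 08:00–09:00, 10:45–12:15, 16:00–16:30, 16:45–17:30.
Restricted to 07:45–15:30: 08:00–09:00, 10:45–12:15.
Windows ≥ 45 min: 08:00–09:00, 10:45–12:15.
Latest start in the last window 10:45–12:15 is 12:15 − 45 min = 11:30.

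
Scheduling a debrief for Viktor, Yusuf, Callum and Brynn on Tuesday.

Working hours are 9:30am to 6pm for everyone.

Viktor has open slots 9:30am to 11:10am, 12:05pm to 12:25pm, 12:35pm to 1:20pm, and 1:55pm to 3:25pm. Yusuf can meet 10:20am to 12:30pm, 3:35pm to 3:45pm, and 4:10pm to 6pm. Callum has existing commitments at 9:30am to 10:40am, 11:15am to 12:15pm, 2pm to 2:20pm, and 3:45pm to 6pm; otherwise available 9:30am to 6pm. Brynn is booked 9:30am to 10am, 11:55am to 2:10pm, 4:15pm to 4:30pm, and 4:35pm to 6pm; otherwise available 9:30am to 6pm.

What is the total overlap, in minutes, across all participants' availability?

30 minutes

Callum free within 09:30–18:00: 10:40–11:15, 12:15–14:00, 14:20–15:45.
Brynn free within 09:30–18:00: 10:00–11:55, 14:10–16:15, 16:30–16:35.
Viktor ∩ Yusuf: 10:20–11:10, 12:05–12:25.
Viktor ∩ Yusuf ∩ Callum: 10:40–11:10, 12:15–12:25.
Viktor ∩ Yusuf ∩ Callum ∩ Brynn: 10:40–11:10.
Total common minutes: 30.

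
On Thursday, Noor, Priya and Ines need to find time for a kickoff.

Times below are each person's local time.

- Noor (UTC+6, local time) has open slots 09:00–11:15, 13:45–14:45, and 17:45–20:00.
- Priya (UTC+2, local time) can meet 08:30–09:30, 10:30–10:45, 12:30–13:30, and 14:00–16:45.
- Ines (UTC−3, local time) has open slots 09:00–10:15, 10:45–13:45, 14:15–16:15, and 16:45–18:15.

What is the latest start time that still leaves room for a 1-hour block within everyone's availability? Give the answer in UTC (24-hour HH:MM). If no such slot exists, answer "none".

12:15

Noor → UTC: 03:00–05:15, 07:45–08:45, 11:45–14:00.
Priya → UTC: 06:30–07:30, 08:30–08:45, 10:30–11:30, 12:00–14:45.
Ines → UTC: 12:00–13:15, 13:45–16:45, 17:15–19:15, 19:45–21:15.
Noor ∩ Priya: 08:30–08:45, 12:00–14:00.
Noor ∩ Priya ∩ Ines: 12:00–13:15, 13:45–14:00.
Windows ≥ 60 min: 12:00–13:15.
Latest start in the last window 12:00–13:15 is 13:15 − 60 min = 12:15.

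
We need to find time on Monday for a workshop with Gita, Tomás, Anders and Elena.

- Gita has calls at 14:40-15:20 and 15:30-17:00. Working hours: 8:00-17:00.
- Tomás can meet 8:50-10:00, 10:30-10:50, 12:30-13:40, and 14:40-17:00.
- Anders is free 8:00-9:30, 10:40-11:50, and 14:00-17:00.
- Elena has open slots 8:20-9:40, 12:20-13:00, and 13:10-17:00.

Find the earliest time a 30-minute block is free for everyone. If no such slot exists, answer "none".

08:50

Gita free within 08:00–17:00: 08:00–14:40, 15:20–15:30.
Gita ∩ Tomás: 08:50–10:00, 10:30–10:50, 12:30–13:40, 15:20–15:30.
Gita ∩ Tomás ∩ Anders: 08:50–09:30, 10:40–10:50, 15:20–15:30.
Gita ∩ Tomás ∩ Anders ∩ Elena: 08:50–09:30, 15:20–15:30.
Windows ≥ 30 min: 08:50–09:30.
Earliest such window starts at 08:50.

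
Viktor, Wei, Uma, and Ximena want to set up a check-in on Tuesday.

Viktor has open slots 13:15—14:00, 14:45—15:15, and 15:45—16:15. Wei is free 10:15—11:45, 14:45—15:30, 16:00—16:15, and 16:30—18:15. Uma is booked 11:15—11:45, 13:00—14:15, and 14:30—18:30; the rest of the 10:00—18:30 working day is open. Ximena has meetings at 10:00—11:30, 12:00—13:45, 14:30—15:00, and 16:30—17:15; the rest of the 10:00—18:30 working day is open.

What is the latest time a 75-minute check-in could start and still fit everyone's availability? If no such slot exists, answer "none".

Uma free within 10:00–18:30: 10:00–11:15, 11:45–13:00, 14:15–14:30.
Ximena free within 10:00–18:30: 11:30–12:00, 13:45–14:30, 15:00–16:30, 17:15–18:30.
Viktor ∩ Wei: 14:45–15:15, 16:00–16:15.
Viktor ∩ Wei ∩ Uma: (none).
Viktor ∩ Wei ∩ Uma ∩ Ximena: (none).
Windows ≥ 75 min: (none).

none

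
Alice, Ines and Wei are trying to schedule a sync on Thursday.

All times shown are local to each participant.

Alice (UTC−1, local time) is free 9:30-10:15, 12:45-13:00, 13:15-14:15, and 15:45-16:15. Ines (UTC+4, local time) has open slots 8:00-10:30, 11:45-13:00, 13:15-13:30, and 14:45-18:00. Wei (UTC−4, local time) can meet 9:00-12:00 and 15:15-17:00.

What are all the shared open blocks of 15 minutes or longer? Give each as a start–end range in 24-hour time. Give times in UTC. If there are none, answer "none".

Alice → UTC: 10:30–11:15, 13:45–14:00, 14:15–15:15, 16:45–17:15.
Ines → UTC: 04:00–06:30, 07:45–09:00, 09:15–09:30, 10:45–14:00.
Wei → UTC: 13:00–16:00, 19:15–21:00.
Alice ∩ Ines: 10:45–11:15, 13:45–14:00.
Alice ∩ Ines ∩ Wei: 13:45–14:00.
Windows ≥ 15 min: 13:45–14:00.

13:45–14:00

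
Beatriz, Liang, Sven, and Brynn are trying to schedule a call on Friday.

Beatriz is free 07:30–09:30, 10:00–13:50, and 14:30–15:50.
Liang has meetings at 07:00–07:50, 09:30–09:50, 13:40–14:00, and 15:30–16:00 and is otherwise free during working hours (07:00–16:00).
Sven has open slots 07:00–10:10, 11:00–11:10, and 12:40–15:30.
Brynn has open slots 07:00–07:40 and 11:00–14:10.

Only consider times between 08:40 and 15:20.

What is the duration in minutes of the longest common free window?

Liang free within 07:00–16:00: 07:50–09:30, 09:50–13:40, 14:00–15:30.
Beatriz ∩ Liang: 07:50–09:30, 10:00–13:40, 14:30–15:30.
Beatriz ∩ Liang ∩ Sven: 07:50–09:30, 10:00–10:10, 11:00–11:10, 12:40–13:40, 14:30–15:30.
Beatriz ∩ Liang ∩ Sven ∩ Brynn: 11:00–11:10, 12:40–13:40.
Restricted to 08:40–15:20: 11:00–11:10, 12:40–13:40.
Common window lengths: 10, 60 min; longest is 60.

60 minutes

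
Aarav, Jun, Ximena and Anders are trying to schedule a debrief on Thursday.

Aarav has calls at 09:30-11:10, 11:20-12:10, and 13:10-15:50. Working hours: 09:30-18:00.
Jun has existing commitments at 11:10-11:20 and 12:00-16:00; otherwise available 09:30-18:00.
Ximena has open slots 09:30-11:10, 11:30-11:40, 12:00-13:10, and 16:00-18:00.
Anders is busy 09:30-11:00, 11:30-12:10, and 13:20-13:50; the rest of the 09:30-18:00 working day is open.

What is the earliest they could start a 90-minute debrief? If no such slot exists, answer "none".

Aarav free within 09:30–18:00: 11:10–11:20, 12:10–13:10, 15:50–18:00.
Jun free within 09:30–18:00: 09:30–11:10, 11:20–12:00, 16:00–18:00.
Anders free within 09:30–18:00: 11:00–11:30, 12:10–13:20, 13:50–18:00.
Aarav ∩ Jun: 16:00–18:00.
Aarav ∩ Jun ∩ Ximena: 16:00–18:00.
Aarav ∩ Jun ∩ Ximena ∩ Anders: 16:00–18:00.
Windows ≥ 90 min: 16:00–18:00.
Earliest such window starts at 16:00.

16:00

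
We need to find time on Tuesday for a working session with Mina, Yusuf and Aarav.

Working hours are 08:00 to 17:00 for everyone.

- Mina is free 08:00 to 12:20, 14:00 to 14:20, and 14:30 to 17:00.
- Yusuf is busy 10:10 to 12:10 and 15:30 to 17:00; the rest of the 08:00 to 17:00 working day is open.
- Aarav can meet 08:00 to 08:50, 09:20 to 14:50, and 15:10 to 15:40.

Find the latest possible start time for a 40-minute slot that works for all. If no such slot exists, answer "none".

09:30

Yusuf free within 08:00–17:00: 08:00–10:10, 12:10–15:30.
Mina ∩ Yusuf: 08:00–10:10, 12:10–12:20, 14:00–14:20, 14:30–15:30.
Mina ∩ Yusuf ∩ Aarav: 08:00–08:50, 09:20–10:10, 12:10–12:20, 14:00–14:20, 14:30–14:50, 15:10–15:30.
Windows ≥ 40 min: 08:00–08:50, 09:20–10:10.
Latest start in the last window 09:20–10:10 is 10:10 − 40 min = 09:30.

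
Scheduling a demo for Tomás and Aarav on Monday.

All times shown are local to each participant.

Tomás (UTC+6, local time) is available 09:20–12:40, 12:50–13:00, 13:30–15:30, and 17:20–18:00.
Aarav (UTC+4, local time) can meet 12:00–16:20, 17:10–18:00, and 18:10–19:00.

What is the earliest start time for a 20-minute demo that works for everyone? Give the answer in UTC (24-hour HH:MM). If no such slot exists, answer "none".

Tomás → UTC: 03:20–06:40, 06:50–07:00, 07:30–09:30, 11:20–12:00.
Aarav → UTC: 08:00–12:20, 13:10–14:00, 14:10–15:00.
Tomás ∩ Aarav: 08:00–09:30, 11:20–12:00.
Windows ≥ 20 min: 08:00–09:30, 11:20–12:00.
Earliest such window starts at 08:00.

08:00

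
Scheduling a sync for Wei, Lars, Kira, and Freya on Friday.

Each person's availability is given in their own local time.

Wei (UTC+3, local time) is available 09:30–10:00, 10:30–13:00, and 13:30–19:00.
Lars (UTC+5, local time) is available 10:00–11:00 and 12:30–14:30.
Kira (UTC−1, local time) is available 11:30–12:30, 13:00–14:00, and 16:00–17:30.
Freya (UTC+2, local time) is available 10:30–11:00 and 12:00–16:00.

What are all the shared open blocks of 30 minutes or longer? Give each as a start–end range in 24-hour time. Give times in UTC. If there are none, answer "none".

Wei → UTC: 06:30–07:00, 07:30–10:00, 10:30–16:00.
Lars → UTC: 05:00–06:00, 07:30–09:30.
Kira → UTC: 12:30–13:30, 14:00–15:00, 17:00–18:30.
Freya → UTC: 08:30–09:00, 10:00–14:00.
Wei ∩ Lars: 07:30–09:30.
Wei ∩ Lars ∩ Kira: (none).
Wei ∩ Lars ∩ Kira ∩ Freya: (none).
Windows ≥ 30 min: (none).

none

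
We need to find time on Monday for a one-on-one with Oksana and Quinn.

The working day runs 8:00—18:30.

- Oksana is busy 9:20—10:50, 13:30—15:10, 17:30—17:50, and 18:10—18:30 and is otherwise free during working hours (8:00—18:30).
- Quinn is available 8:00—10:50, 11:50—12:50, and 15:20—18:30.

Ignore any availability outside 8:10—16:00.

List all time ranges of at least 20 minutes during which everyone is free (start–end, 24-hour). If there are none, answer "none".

Oksana free within 08:00–18:30: 08:00–09:20, 10:50–13:30, 15:10–17:30, 17:50–18:10.
Oksana ∩ Quinn: 08:00–09:20, 11:50–12:50, 15:20–17:30, 17:50–18:10.
Restricted to 08:10–16:00: 08:10–09:20, 11:50–12:50, 15:20–16:00.
Windows ≥ 20 min: 08:10–09:20, 11:50–12:50, 15:20–16:00.

08:10–09:20, 11:50–12:50, 15:20–16:00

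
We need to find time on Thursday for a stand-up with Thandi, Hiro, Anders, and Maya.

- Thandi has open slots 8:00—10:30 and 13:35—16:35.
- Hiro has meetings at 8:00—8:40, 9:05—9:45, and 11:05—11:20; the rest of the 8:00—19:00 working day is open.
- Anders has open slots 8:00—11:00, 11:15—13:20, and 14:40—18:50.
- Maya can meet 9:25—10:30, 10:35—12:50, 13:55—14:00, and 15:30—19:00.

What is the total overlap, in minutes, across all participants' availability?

Hiro free within 08:00–19:00: 08:40–09:05, 09:45–11:05, 11:20–19:00.
Thandi ∩ Hiro: 08:40–09:05, 09:45–10:30, 13:35–16:35.
Thandi ∩ Hiro ∩ Anders: 08:40–09:05, 09:45–10:30, 14:40–16:35.
Thandi ∩ Hiro ∩ Anders ∩ Maya: 09:45–10:30, 15:30–16:35.
Total common minutes: 45 + 65 = 110.

110 minutes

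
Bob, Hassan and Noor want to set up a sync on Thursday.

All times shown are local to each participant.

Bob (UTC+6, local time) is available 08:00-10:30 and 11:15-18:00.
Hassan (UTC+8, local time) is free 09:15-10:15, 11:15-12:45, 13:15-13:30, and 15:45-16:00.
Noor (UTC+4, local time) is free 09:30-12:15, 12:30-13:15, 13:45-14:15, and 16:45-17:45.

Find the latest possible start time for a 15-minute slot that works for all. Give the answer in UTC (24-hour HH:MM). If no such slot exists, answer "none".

Bob → UTC: 02:00–04:30, 05:15–12:00.
Hassan → UTC: 01:15–02:15, 03:15–04:45, 05:15–05:30, 07:45–08:00.
Noor → UTC: 05:30–08:15, 08:30–09:15, 09:45–10:15, 12:45–13:45.
Bob ∩ Hassan: 02:00–02:15, 03:15–04:30, 05:15–05:30, 07:45–08:00.
Bob ∩ Hassan ∩ Noor: 07:45–08:00.
Windows ≥ 15 min: 07:45–08:00.
Latest start in the last window 07:45–08:00 is 08:00 − 15 min = 07:45.

07:45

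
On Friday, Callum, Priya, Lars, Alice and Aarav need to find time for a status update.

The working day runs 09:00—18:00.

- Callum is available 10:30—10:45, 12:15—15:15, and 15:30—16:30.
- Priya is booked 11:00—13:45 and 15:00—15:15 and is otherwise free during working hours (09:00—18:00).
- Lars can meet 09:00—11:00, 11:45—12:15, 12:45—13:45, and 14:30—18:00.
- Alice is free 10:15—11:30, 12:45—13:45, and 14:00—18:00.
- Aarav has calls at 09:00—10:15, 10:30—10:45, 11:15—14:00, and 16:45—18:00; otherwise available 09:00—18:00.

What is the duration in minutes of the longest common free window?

Priya free within 09:00–18:00: 09:00–11:00, 13:45–15:00, 15:15–18:00.
Aarav free within 09:00–18:00: 10:15–10:30, 10:45–11:15, 14:00–16:45.
Callum ∩ Priya: 10:30–10:45, 13:45–15:00, 15:30–16:30.
Callum ∩ Priya ∩ Lars: 10:30–10:45, 14:30–15:00, 15:30–16:30.
Callum ∩ Priya ∩ Lars ∩ Alice: 10:30–10:45, 14:30–15:00, 15:30–16:30.
Callum ∩ Priya ∩ Lars ∩ Alice ∩ Aarav: 14:30–15:00, 15:30–16:30.
Common window lengths: 30, 60 min; longest is 60.

60 minutes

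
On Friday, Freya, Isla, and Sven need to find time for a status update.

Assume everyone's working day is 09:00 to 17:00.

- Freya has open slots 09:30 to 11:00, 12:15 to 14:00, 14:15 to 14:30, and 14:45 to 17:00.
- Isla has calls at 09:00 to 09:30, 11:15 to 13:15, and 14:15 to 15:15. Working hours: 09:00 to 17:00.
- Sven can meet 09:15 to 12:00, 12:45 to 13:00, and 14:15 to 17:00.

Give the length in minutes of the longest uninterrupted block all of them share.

Isla free within 09:00–17:00: 09:30–11:15, 13:15–14:15, 15:15–17:00.
Freya ∩ Isla: 09:30–11:00, 13:15–14:00, 15:15–17:00.
Freya ∩ Isla ∩ Sven: 09:30–11:00, 15:15–17:00.
Common window lengths: 90, 105 min; longest is 105.

105 minutes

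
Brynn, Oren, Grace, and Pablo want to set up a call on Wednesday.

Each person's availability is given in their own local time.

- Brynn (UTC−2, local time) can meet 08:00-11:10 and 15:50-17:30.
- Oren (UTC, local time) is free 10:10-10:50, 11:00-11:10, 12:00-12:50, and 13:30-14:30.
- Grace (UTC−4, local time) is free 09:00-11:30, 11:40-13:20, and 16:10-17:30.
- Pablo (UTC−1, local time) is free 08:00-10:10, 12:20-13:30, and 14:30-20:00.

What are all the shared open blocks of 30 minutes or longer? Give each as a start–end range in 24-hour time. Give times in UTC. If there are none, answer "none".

Brynn → UTC: 10:00–13:10, 17:50–19:30.
Oren → UTC: 10:10–10:50, 11:00–11:10, 12:00–12:50, 13:30–14:30.
Grace → UTC: 13:00–15:30, 15:40–17:20, 20:10–21:30.
Pablo → UTC: 09:00–11:10, 13:20–14:30, 15:30–21:00.
Brynn ∩ Oren: 10:10–10:50, 11:00–11:10, 12:00–12:50.
Brynn ∩ Oren ∩ Grace: (none).
Brynn ∩ Oren ∩ Grace ∩ Pablo: (none).
Windows ≥ 30 min: (none).

none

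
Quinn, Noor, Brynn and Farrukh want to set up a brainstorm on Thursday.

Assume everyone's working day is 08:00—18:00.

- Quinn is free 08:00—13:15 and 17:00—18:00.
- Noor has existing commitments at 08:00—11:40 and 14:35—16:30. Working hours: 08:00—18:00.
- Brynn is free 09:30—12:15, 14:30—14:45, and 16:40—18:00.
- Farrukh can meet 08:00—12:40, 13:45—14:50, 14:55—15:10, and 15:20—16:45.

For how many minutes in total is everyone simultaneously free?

35 minutes

Noor free within 08:00–18:00: 11:40–14:35, 16:30–18:00.
Quinn ∩ Noor: 11:40–13:15, 17:00–18:00.
Quinn ∩ Noor ∩ Brynn: 11:40–12:15, 17:00–18:00.
Quinn ∩ Noor ∩ Brynn ∩ Farrukh: 11:40–12:15.
Total common minutes: 35.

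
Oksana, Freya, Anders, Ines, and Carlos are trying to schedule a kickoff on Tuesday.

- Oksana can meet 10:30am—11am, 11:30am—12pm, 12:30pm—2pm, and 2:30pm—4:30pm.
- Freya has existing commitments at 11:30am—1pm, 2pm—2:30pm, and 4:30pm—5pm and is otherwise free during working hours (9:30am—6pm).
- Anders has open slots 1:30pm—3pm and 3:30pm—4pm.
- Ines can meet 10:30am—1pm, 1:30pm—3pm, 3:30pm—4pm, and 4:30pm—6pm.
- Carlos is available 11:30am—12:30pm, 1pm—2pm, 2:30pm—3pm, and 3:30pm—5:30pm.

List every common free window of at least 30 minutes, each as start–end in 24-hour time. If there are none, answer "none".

Freya free within 09:30–18:00: 09:30–11:30, 13:00–14:00, 14:30–16:30, 17:00–18:00.
Oksana ∩ Freya: 10:30–11:00, 13:00–14:00, 14:30–16:30.
Oksana ∩ Freya ∩ Anders: 13:30–14:00, 14:30–15:00, 15:30–16:00.
Oksana ∩ Freya ∩ Anders ∩ Ines: 13:30–14:00, 14:30–15:00, 15:30–16:00.
Oksana ∩ Freya ∩ Anders ∩ Ines ∩ Carlos: 13:30–14:00, 14:30–15:00, 15:30–16:00.
Windows ≥ 30 min: 13:30–14:00, 14:30–15:00, 15:30–16:00.

13:30–14:00, 14:30–15:00, 15:30–16:00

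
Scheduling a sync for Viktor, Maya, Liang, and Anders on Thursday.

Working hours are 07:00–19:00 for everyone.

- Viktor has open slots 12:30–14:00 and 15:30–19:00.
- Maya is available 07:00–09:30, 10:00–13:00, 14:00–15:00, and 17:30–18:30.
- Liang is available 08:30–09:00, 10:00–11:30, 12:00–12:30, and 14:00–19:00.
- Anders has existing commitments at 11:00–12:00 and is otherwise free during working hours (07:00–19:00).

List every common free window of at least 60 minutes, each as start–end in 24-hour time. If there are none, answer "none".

Anders free within 07:00–19:00: 07:00–11:00, 12:00–19:00.
Viktor ∩ Maya: 12:30–13:00, 17:30–18:30.
Viktor ∩ Maya ∩ Liang: 17:30–18:30.
Viktor ∩ Maya ∩ Liang ∩ Anders: 17:30–18:30.
Windows ≥ 60 min: 17:30–18:30.

17:30–18:30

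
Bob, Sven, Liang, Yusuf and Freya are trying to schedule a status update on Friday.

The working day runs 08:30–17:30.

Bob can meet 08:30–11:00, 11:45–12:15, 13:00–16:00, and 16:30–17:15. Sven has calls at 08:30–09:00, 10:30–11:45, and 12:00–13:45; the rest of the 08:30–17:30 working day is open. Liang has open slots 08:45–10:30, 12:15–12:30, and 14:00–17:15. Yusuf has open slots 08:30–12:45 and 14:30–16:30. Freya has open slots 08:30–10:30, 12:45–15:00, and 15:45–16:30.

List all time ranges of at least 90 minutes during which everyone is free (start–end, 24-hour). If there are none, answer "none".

Sven free within 08:30–17:30: 09:00–10:30, 11:45–12:00, 13:45–17:30.
Bob ∩ Sven: 09:00–10:30, 11:45–12:00, 13:45–16:00, 16:30–17:15.
Bob ∩ Sven ∩ Liang: 09:00–10:30, 14:00–16:00, 16:30–17:15.
Bob ∩ Sven ∩ Liang ∩ Yusuf: 09:00–10:30, 14:30–16:00.
Bob ∩ Sven ∩ Liang ∩ Yusuf ∩ Freya: 09:00–10:30, 14:30–15:00, 15:45–16:00.
Windows ≥ 90 min: 09:00–10:30.

09:00–10:30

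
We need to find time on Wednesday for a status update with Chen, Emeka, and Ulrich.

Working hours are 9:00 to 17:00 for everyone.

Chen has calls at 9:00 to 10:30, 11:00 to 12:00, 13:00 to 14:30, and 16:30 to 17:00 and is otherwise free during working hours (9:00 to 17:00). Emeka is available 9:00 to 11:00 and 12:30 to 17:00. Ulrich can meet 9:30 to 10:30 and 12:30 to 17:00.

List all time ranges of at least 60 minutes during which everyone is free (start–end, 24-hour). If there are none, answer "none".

14:30–16:30

Chen free within 09:00–17:00: 10:30–11:00, 12:00–13:00, 14:30–16:30.
Chen ∩ Emeka: 10:30–11:00, 12:30–13:00, 14:30–16:30.
Chen ∩ Emeka ∩ Ulrich: 12:30–13:00, 14:30–16:30.
Windows ≥ 60 min: 14:30–16:30.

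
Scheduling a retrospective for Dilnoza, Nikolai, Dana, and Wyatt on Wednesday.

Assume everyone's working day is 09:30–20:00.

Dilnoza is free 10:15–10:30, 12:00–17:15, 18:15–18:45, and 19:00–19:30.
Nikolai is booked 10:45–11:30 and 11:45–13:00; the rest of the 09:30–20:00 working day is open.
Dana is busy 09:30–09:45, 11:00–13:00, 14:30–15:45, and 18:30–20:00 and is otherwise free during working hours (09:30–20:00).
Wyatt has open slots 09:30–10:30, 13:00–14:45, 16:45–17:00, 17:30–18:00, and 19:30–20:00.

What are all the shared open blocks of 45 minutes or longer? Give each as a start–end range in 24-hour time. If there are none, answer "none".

Nikolai free within 09:30–20:00: 09:30–10:45, 11:30–11:45, 13:00–20:00.
Dana free within 09:30–20:00: 09:45–11:00, 13:00–14:30, 15:45–18:30.
Dilnoza ∩ Nikolai: 10:15–10:30, 13:00–17:15, 18:15–18:45, 19:00–19:30.
Dilnoza ∩ Nikolai ∩ Dana: 10:15–10:30, 13:00–14:30, 15:45–17:15, 18:15–18:30.
Dilnoza ∩ Nikolai ∩ Dana ∩ Wyatt: 10:15–10:30, 13:00–14:30, 16:45–17:00.
Windows ≥ 45 min: 13:00–14:30.

13:00–14:30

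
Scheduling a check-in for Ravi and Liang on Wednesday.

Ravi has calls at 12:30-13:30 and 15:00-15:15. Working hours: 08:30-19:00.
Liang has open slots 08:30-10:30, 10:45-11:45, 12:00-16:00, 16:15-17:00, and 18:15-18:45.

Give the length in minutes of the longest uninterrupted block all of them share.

120 minutes

Ravi free within 08:30–19:00: 08:30–12:30, 13:30–15:00, 15:15–19:00.
Ravi ∩ Liang: 08:30–10:30, 10:45–11:45, 12:00–12:30, 13:30–15:00, 15:15–16:00, 16:15–17:00, 18:15–18:45.
Common window lengths: 120, 60, 30, 90, 45, 45, 30 min; longest is 120.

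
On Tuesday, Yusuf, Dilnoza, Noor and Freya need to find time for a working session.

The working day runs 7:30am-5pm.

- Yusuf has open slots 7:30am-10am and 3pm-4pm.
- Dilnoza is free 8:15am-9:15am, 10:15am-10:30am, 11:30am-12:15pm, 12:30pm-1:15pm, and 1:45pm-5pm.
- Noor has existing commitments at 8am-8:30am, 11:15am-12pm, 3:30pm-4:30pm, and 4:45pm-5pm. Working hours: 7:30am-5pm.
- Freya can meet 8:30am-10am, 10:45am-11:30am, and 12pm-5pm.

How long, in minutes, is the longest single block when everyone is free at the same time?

Noor free within 07:30–17:00: 07:30–08:00, 08:30–11:15, 12:00–15:30, 16:30–16:45.
Yusuf ∩ Dilnoza: 08:15–09:15, 15:00–16:00.
Yusuf ∩ Dilnoza ∩ Noor: 08:30–09:15, 15:00–15:30.
Yusuf ∩ Dilnoza ∩ Noor ∩ Freya: 08:30–09:15, 15:00–15:30.
Common window lengths: 45, 30 min; longest is 45.

45 minutes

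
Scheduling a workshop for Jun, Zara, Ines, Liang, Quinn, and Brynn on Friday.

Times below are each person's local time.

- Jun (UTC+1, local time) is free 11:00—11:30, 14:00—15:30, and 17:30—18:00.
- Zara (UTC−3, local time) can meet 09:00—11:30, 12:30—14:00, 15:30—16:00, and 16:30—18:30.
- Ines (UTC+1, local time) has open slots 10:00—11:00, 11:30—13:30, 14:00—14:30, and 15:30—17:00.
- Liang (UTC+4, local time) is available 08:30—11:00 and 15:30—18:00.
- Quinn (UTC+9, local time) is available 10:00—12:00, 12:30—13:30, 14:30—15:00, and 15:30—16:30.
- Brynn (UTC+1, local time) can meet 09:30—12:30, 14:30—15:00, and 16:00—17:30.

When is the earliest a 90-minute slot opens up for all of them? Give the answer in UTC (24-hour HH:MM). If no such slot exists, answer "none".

Jun → UTC: 10:00–10:30, 13:00–14:30, 16:30–17:00.
Zara → UTC: 12:00–14:30, 15:30–17:00, 18:30–19:00, 19:30–21:30.
Ines → UTC: 09:00–10:00, 10:30–12:30, 13:00–13:30, 14:30–16:00.
Liang → UTC: 04:30–07:00, 11:30–14:00.
Quinn → UTC: 01:00–03:00, 03:30–04:30, 05:30–06:00, 06:30–07:30.
Brynn → UTC: 08:30–11:30, 13:30–14:00, 15:00–16:30.
Jun ∩ Zara: 13:00–14:30, 16:30–17:00.
Jun ∩ Zara ∩ Ines: 13:00–13:30.
Jun ∩ Zara ∩ Ines ∩ Liang: 13:00–13:30.
Jun ∩ Zara ∩ Ines ∩ Liang ∩ Quinn: (none).
Jun ∩ Zara ∩ Ines ∩ Liang ∩ Quinn ∩ Brynn: (none).
Windows ≥ 90 min: (none).

none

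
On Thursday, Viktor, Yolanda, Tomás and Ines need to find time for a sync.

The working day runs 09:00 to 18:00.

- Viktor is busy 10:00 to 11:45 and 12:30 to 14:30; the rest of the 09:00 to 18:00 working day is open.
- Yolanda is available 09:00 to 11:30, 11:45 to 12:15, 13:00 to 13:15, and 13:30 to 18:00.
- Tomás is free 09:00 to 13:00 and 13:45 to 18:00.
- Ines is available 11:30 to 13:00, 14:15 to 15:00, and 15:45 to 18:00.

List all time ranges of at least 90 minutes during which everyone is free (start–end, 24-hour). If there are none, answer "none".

Viktor free within 09:00–18:00: 09:00–10:00, 11:45–12:30, 14:30–18:00.
Viktor ∩ Yolanda: 09:00–10:00, 11:45–12:15, 14:30–18:00.
Viktor ∩ Yolanda ∩ Tomás: 09:00–10:00, 11:45–12:15, 14:30–18:00.
Viktor ∩ Yolanda ∩ Tomás ∩ Ines: 11:45–12:15, 14:30–15:00, 15:45–18:00.
Windows ≥ 90 min: 15:45–18:00.

15:45–18:00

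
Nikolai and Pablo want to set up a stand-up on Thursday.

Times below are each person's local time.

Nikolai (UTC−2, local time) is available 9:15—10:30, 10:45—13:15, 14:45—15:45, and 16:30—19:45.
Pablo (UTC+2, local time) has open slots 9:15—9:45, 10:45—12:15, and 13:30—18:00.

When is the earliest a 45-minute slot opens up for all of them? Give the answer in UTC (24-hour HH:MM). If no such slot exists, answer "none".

Nikolai → UTC: 11:15–12:30, 12:45–15:15, 16:45–17:45, 18:30–21:45.
Pablo → UTC: 07:15–07:45, 08:45–10:15, 11:30–16:00.
Nikolai ∩ Pablo: 11:30–12:30, 12:45–15:15.
Windows ≥ 45 min: 11:30–12:30, 12:45–15:15.
Earliest such window starts at 11:30.

11:30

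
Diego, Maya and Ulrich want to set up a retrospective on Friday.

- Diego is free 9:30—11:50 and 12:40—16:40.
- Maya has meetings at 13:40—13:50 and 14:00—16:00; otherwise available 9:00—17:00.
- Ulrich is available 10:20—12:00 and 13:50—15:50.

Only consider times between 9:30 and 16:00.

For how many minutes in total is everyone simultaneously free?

100 minutes

Maya free within 09:00–17:00: 09:00–13:40, 13:50–14:00, 16:00–17:00.
Diego ∩ Maya: 09:30–11:50, 12:40–13:40, 13:50–14:00, 16:00–16:40.
Diego ∩ Maya ∩ Ulrich: 10:20–11:50, 13:50–14:00.
Restricted to 09:30–16:00: 10:20–11:50, 13:50–14:00.
Total common minutes: 90 + 10 = 100.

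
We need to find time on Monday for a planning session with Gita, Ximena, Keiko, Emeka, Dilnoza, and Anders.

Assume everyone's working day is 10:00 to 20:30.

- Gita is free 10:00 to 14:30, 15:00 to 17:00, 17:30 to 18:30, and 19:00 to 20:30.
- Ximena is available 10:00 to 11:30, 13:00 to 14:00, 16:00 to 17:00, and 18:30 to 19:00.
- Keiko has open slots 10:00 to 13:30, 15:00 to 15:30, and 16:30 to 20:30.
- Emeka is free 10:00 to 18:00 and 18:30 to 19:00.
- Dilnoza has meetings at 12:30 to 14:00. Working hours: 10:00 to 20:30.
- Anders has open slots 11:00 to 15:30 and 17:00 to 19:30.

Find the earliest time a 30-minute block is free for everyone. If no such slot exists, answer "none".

Dilnoza free within 10:00–20:30: 10:00–12:30, 14:00–20:30.
Gita ∩ Ximena: 10:00–11:30, 13:00–14:00, 16:00–17:00.
Gita ∩ Ximena ∩ Keiko: 10:00–11:30, 13:00–13:30, 16:30–17:00.
Gita ∩ Ximena ∩ Keiko ∩ Emeka: 10:00–11:30, 13:00–13:30, 16:30–17:00.
Gita ∩ Ximena ∩ Keiko ∩ Emeka ∩ Dilnoza: 10:00–11:30, 16:30–17:00.
Gita ∩ Ximena ∩ Keiko ∩ Emeka ∩ Dilnoza ∩ Anders: 11:00–11:30.
Windows ≥ 30 min: 11:00–11:30.
Earliest such window starts at 11:00.

11:00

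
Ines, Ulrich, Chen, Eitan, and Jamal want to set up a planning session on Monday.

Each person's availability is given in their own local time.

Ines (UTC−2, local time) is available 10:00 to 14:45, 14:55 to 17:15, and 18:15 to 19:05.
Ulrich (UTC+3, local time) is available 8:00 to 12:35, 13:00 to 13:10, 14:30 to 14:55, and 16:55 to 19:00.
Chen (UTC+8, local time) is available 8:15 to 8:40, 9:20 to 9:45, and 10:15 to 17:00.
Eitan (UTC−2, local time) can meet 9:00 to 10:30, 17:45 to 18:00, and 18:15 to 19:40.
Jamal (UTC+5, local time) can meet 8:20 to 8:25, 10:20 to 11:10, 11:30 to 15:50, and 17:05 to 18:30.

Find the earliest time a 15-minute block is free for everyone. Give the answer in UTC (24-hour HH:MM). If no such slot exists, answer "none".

Ines → UTC: 12:00–16:45, 16:55–19:15, 20:15–21:05.
Ulrich → UTC: 05:00–09:35, 10:00–10:10, 11:30–11:55, 13:55–16:00.
Chen → UTC: 00:15–00:40, 01:20–01:45, 02:15–09:00.
Eitan → UTC: 11:00–12:30, 19:45–20:00, 20:15–21:40.
Jamal → UTC: 03:20–03:25, 05:20–06:10, 06:30–10:50, 12:05–13:30.
Ines ∩ Ulrich: 13:55–16:00.
Ines ∩ Ulrich ∩ Chen: (none).
Ines ∩ Ulrich ∩ Chen ∩ Eitan: (none).
Ines ∩ Ulrich ∩ Chen ∩ Eitan ∩ Jamal: (none).
Windows ≥ 15 min: (none).

none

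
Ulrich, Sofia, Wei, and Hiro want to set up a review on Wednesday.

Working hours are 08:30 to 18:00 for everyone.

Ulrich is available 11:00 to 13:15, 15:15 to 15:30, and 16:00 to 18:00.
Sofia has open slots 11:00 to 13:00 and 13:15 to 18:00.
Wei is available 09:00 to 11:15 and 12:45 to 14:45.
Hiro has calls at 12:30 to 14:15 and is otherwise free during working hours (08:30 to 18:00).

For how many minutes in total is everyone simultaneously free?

Hiro free within 08:30–18:00: 08:30–12:30, 14:15–18:00.
Ulrich ∩ Sofia: 11:00–13:00, 15:15–15:30, 16:00–18:00.
Ulrich ∩ Sofia ∩ Wei: 11:00–11:15, 12:45–13:00.
Ulrich ∩ Sofia ∩ Wei ∩ Hiro: 11:00–11:15.
Total common minutes: 15.

15 minutes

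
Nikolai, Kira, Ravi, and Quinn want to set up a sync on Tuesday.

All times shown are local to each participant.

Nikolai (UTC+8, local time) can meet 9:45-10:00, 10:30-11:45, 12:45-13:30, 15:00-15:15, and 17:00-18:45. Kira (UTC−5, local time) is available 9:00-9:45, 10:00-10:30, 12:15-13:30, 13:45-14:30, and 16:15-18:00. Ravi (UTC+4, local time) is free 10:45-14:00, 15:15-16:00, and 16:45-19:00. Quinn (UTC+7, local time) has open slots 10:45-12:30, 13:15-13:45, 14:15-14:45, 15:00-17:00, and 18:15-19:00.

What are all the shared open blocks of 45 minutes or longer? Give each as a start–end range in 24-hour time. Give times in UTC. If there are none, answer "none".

none

Nikolai → UTC: 01:45–02:00, 02:30–03:45, 04:45–05:30, 07:00–07:15, 09:00–10:45.
Kira → UTC: 14:00–14:45, 15:00–15:30, 17:15–18:30, 18:45–19:30, 21:15–23:00.
Ravi → UTC: 06:45–10:00, 11:15–12:00, 12:45–15:00.
Quinn → UTC: 03:45–05:30, 06:15–06:45, 07:15–07:45, 08:00–10:00, 11:15–12:00.
Nikolai ∩ Kira: (none).
Nikolai ∩ Kira ∩ Ravi: (none).
Nikolai ∩ Kira ∩ Ravi ∩ Quinn: (none).
Windows ≥ 45 min: (none).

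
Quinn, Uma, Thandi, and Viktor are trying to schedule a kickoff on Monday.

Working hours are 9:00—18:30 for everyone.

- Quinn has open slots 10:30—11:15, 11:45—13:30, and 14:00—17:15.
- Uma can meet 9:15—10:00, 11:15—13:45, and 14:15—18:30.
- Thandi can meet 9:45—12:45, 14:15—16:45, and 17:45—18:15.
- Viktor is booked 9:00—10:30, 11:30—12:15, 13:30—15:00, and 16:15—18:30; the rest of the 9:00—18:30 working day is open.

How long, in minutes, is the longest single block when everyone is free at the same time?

Viktor free within 09:00–18:30: 10:30–11:30, 12:15–13:30, 15:00–16:15.
Quinn ∩ Uma: 11:45–13:30, 14:15–17:15.
Quinn ∩ Uma ∩ Thandi: 11:45–12:45, 14:15–16:45.
Quinn ∩ Uma ∩ Thandi ∩ Viktor: 12:15–12:45, 15:00–16:15.
Common window lengths: 30, 75 min; longest is 75.

75 minutes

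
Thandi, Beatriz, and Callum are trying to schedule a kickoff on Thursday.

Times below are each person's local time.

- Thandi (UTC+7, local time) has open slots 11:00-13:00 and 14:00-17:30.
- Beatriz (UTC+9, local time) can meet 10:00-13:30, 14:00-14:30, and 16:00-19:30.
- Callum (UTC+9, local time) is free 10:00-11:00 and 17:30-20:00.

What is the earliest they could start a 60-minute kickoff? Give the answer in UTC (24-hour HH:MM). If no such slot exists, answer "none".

Thandi → UTC: 04:00–06:00, 07:00–10:30.
Beatriz → UTC: 01:00–04:30, 05:00–05:30, 07:00–10:30.
Callum → UTC: 01:00–02:00, 08:30–11:00.
Thandi ∩ Beatriz: 04:00–04:30, 05:00–05:30, 07:00–10:30.
Thandi ∩ Beatriz ∩ Callum: 08:30–10:30.
Windows ≥ 60 min: 08:30–10:30.
Earliest such window starts at 08:30.

08:30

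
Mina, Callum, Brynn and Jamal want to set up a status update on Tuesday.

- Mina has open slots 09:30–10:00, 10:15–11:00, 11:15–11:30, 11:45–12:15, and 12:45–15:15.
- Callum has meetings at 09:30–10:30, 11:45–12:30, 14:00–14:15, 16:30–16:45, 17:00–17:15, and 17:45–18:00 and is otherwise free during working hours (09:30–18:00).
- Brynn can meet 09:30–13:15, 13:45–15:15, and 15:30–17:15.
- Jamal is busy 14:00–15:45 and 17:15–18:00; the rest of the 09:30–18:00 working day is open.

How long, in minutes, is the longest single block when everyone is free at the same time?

30 minutes

Callum free within 09:30–18:00: 10:30–11:45, 12:30–14:00, 14:15–16:30, 16:45–17:00, 17:15–17:45.
Jamal free within 09:30–18:00: 09:30–14:00, 15:45–17:15.
Mina ∩ Callum: 10:30–11:00, 11:15–11:30, 12:45–14:00, 14:15–15:15.
Mina ∩ Callum ∩ Brynn: 10:30–11:00, 11:15–11:30, 12:45–13:15, 13:45–14:00, 14:15–15:15.
Mina ∩ Callum ∩ Brynn ∩ Jamal: 10:30–11:00, 11:15–11:30, 12:45–13:15, 13:45–14:00.
Common window lengths: 30, 15, 30, 15 min; longest is 30.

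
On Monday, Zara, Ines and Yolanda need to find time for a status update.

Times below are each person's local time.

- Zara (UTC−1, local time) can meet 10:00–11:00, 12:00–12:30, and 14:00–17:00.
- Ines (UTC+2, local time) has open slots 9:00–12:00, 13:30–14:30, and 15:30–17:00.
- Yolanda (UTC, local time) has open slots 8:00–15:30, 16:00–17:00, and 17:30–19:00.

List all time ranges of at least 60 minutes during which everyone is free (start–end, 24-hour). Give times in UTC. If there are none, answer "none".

none

Zara → UTC: 11:00–12:00, 13:00–13:30, 15:00–18:00.
Ines → UTC: 07:00–10:00, 11:30–12:30, 13:30–15:00.
Yolanda → UTC: 08:00–15:30, 16:00–17:00, 17:30–19:00.
Zara ∩ Ines: 11:30–12:00.
Zara ∩ Ines ∩ Yolanda: 11:30–12:00.
Windows ≥ 60 min: (none).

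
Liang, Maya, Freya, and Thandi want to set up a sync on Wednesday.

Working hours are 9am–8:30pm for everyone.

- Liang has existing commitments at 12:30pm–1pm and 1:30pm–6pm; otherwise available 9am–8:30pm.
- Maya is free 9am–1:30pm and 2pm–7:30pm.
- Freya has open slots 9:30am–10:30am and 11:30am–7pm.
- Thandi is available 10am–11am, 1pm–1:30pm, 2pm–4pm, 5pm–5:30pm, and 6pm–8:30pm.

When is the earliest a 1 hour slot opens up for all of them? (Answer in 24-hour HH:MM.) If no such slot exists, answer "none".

18:00

Liang free within 09:00–20:30: 09:00–12:30, 13:00–13:30, 18:00–20:30.
Liang ∩ Maya: 09:00–12:30, 13:00–13:30, 18:00–19:30.
Liang ∩ Maya ∩ Freya: 09:30–10:30, 11:30–12:30, 13:00–13:30, 18:00–19:00.
Liang ∩ Maya ∩ Freya ∩ Thandi: 10:00–10:30, 13:00–13:30, 18:00–19:00.
Windows ≥ 60 min: 18:00–19:00.
Earliest such window starts at 18:00.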